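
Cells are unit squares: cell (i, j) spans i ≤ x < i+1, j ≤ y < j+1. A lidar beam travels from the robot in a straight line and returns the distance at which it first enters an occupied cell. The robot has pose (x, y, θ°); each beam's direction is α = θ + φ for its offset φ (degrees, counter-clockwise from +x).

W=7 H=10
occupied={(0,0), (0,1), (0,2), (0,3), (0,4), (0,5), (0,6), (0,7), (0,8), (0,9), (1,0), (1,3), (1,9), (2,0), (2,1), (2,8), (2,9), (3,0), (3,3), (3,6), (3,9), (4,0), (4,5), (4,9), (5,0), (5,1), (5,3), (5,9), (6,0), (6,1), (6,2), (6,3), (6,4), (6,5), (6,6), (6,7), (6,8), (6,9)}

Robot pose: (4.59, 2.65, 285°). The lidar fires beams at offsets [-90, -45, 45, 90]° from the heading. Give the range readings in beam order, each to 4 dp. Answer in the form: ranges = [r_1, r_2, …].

beam 1: φ=-90°, α=195°
  cosα=-0.9659 sinα=-0.2588 | (4,2) | tMaxX 0.6108 tMaxY 2.5114 | tΔX 1.0353 tΔY 3.8637
    t=0.6108 [x] (3,2)
    t=1.6461 [x] (2,2)
    t=2.5114 [y] (2,1) — stop
  → r_1 = 2.5114
beam 2: φ=-45°, α=240°
  cosα=-0.5000 sinα=-0.8660 | (4,2) | tMaxX 1.1800 tMaxY 0.7506 | tΔX 2.0000 tΔY 1.1547
    t=0.7506 [y] (4,1)
    t=1.1800 [x] (3,1)
    t=1.9053 [y] (3,0) — stop
  → r_2 = 1.9053
beam 3: φ=45°, α=330°
  cosα=0.8660 sinα=-0.5000 | (4,2) | tMaxX 0.4734 tMaxY 1.3000 | tΔX 1.1547 tΔY 2.0000
    t=0.4734 [x] (5,2)
    t=1.3000 [y] (5,1) — stop
  → r_3 = 1.3000
beam 4: φ=90°, α=15°
  cosα=0.9659 sinα=0.2588 | (4,2) | tMaxX 0.4245 tMaxY 1.3523 | tΔX 1.0353 tΔY 3.8637
    t=0.4245 [x] (5,2)
    t=1.3523 [y] (5,3) — stop
  → r_4 = 1.3523

ranges = [2.5114, 1.9053, 1.3000, 1.3523]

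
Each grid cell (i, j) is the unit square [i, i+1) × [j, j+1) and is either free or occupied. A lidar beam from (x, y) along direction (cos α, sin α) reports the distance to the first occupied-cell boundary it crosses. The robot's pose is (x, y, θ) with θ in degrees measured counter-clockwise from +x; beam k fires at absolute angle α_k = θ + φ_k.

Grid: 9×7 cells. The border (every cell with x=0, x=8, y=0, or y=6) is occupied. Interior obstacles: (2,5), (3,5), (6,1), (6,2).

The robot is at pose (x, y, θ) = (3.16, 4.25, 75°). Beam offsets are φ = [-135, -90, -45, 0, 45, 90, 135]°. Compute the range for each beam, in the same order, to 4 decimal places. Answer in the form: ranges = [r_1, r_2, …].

ranges = [3.7528, 5.0107, 3.5000, 0.7765, 0.8660, 2.2362, 2.4942]

beam 1: φ=-135°, α=300°
  dir = (cos 300°, sin 300°) = (0.5000, -0.8660); from cell (3,4)
  next x-line at t=1.6800, next y-line at t=0.2887; Δt_x=2.0000, Δt_y=1.1547
    y: enter (3,3) at t=0.2887
    y: enter (3,2) at t=1.4434
    x: enter (4,2) at t=1.6800
    y: enter (4,1) at t=2.5981
    x: enter (5,1) at t=3.6800
    y: enter (5,0) at t=3.7528 ← occupied
  → r_1 = 3.7528
beam 2: φ=-90°, α=345°
  dir = (cos 345°, sin 345°) = (0.9659, -0.2588); from cell (3,4)
  next x-line at t=0.8696, next y-line at t=0.9659; Δt_x=1.0353, Δt_y=3.8637
    x: enter (4,4) at t=0.8696
    y: enter (4,3) at t=0.9659
    x: enter (5,3) at t=1.9049
    x: enter (6,3) at t=2.9402
    x: enter (7,3) at t=3.9755
    y: enter (7,2) at t=4.8296
    x: enter (8,2) at t=5.0107 ← occupied
  → r_2 = 5.0107
beam 3: φ=-45°, α=30°
  dir = (cos 30°, sin 30°) = (0.8660, 0.5000); from cell (3,4)
  next x-line at t=0.9699, next y-line at t=1.5000; Δt_x=1.1547, Δt_y=2.0000
    x: enter (4,4) at t=0.9699
    y: enter (4,5) at t=1.5000
    x: enter (5,5) at t=2.1246
    x: enter (6,5) at t=3.2793
    y: enter (6,6) at t=3.5000 ← occupied
  → r_3 = 3.5000
beam 4: φ=0°, α=75°
  dir = (cos 75°, sin 75°) = (0.2588, 0.9659); from cell (3,4)
  next x-line at t=3.2455, next y-line at t=0.7765; Δt_x=3.8637, Δt_y=1.0353
    y: enter (3,5) at t=0.7765 ← occupied
  → r_4 = 0.7765
beam 5: φ=45°, α=120°
  dir = (cos 120°, sin 120°) = (-0.5000, 0.8660); from cell (3,4)
  next x-line at t=0.3200, next y-line at t=0.8660; Δt_x=2.0000, Δt_y=1.1547
    x: enter (2,4) at t=0.3200
    y: enter (2,5) at t=0.8660 ← occupied
  → r_5 = 0.8660
beam 6: φ=90°, α=165°
  dir = (cos 165°, sin 165°) = (-0.9659, 0.2588); from cell (3,4)
  next x-line at t=0.1656, next y-line at t=2.8978; Δt_x=1.0353, Δt_y=3.8637
    x: enter (2,4) at t=0.1656
    x: enter (1,4) at t=1.2009
    x: enter (0,4) at t=2.2362 ← occupied
  → r_6 = 2.2362
beam 7: φ=135°, α=210°
  dir = (cos 210°, sin 210°) = (-0.8660, -0.5000); from cell (3,4)
  next x-line at t=0.1848, next y-line at t=0.5000; Δt_x=1.1547, Δt_y=2.0000
    x: enter (2,4) at t=0.1848
    y: enter (2,3) at t=0.5000
    x: enter (1,3) at t=1.3395
    x: enter (0,3) at t=2.4942 ← occupied
  → r_7 = 2.4942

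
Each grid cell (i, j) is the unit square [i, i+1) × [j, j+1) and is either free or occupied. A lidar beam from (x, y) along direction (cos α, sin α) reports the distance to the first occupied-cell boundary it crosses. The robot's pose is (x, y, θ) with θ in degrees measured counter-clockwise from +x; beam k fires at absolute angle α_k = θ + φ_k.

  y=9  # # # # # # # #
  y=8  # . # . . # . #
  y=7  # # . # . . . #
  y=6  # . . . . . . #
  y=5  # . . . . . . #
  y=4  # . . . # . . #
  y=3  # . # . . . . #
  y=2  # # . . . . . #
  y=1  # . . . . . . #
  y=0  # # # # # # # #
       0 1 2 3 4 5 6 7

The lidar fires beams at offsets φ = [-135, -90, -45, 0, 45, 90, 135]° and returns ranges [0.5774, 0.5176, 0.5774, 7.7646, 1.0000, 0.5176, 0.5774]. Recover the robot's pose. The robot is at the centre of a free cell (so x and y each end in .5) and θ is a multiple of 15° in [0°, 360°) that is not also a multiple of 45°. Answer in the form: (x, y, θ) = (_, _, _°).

The pose lattice has 41·16 = 656 candidates. Test each by forward raycasting.
  (4.5, 7.5, 150°): beam 1 = 2.5882 ≠ 0.5774 ✗
  (6.5, 2.5, 195°): beam 1 = 1.0000 ≠ 0.5774 ✗
  (3.5, 4.5, 330°): beam 1 = 2.5882 ≠ 0.5774 ✗
  (1.5, 6.5, 150°): beam 1 = 1.9319 ≠ 0.5774 ✗
  …
  (6.5, 8.5, 255°): r_1=0.5774, r_2=0.5176, r_3=0.5774, r_4=7.7646, r_5=1.0000, r_6=0.5176, r_7=0.5774 — all match ✓
Only this pose fits every beam.

(x, y, θ) = (6.5, 8.5, 255°)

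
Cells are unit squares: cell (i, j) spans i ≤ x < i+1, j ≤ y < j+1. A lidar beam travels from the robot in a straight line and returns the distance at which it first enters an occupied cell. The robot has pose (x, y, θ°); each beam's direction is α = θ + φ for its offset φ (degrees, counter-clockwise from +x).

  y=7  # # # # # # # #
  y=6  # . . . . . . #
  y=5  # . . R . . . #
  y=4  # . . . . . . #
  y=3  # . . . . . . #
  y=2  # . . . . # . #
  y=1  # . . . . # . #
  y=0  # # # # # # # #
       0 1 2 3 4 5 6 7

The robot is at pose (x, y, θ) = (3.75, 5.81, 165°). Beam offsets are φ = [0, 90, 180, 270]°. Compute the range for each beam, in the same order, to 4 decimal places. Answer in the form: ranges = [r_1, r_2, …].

beam 1: φ=0°, α=165°
  dir = (cos 165°, sin 165°) = (-0.9659, 0.2588); from cell (3,5)
  next x-line at t=0.7765, next y-line at t=0.7341; Δt_x=1.0353, Δt_y=3.8637
    y: enter (3,6) at t=0.7341
    x: enter (2,6) at t=0.7765
    x: enter (1,6) at t=1.8117
    x: enter (0,6) at t=2.8470 ← occupied
  → r_1 = 2.8470
beam 2: φ=90°, α=255°
  dir = (cos 255°, sin 255°) = (-0.2588, -0.9659); from cell (3,5)
  next x-line at t=2.8978, next y-line at t=0.8386; Δt_x=3.8637, Δt_y=1.0353
    y: enter (3,4) at t=0.8386
    y: enter (3,3) at t=1.8738
    x: enter (2,3) at t=2.8978
    y: enter (2,2) at t=2.9091
    y: enter (2,1) at t=3.9444
    y: enter (2,0) at t=4.9797 ← occupied
  → r_2 = 4.9797
beam 3: φ=180°, α=345°
  dir = (cos 345°, sin 345°) = (0.9659, -0.2588); from cell (3,5)
  next x-line at t=0.2588, next y-line at t=3.1296; Δt_x=1.0353, Δt_y=3.8637
    x: enter (4,5) at t=0.2588
    x: enter (5,5) at t=1.2941
    x: enter (6,5) at t=2.3294
    y: enter (6,4) at t=3.1296
    x: enter (7,4) at t=3.3646 ← occupied
  → r_3 = 3.3646
beam 4: φ=270°, α=75°
  dir = (cos 75°, sin 75°) = (0.2588, 0.9659); from cell (3,5)
  next x-line at t=0.9659, next y-line at t=0.1967; Δt_x=3.8637, Δt_y=1.0353
    y: enter (3,6) at t=0.1967
    x: enter (4,6) at t=0.9659
    y: enter (4,7) at t=1.2320 ← occupied
  → r_4 = 1.2320

ranges = [2.8470, 4.9797, 3.3646, 1.2320]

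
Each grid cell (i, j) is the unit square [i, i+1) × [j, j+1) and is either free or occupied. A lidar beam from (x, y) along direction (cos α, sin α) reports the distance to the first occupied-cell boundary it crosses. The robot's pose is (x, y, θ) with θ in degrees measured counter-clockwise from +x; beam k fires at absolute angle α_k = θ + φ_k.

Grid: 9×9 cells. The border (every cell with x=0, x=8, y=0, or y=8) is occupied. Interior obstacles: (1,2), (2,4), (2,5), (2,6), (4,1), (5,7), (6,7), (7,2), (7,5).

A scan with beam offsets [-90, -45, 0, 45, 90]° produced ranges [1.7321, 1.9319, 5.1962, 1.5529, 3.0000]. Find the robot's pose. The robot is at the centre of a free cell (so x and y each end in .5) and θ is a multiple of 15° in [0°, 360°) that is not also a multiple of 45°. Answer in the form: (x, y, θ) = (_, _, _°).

Candidates: 40 free-cell centres × 16 headings = 640 poses. Raycast each; keep the one whose scan matches to 4 dp.
  (5.5, 1.5, 30°): beam 1 = 0.5774 ≠ 1.7321 ✗
  (7.5, 6.5, 105°): beam 1 = 0.5176 ≠ 1.7321 ✗
  (4.5, 2.5, 165°): beam 1 = 4.6587 ≠ 1.7321 ✗
  (4.5, 5.5, 300°): beam 2 = 4.6587 ≠ 1.9319 ✗
  …
  (2.5, 2.5, 30°): r_1=1.7321, r_2=1.9319, r_3=5.1962, r_4=1.5529, r_5=3.0000 — all match ✓
Only this pose fits every beam.

(x, y, θ) = (2.5, 2.5, 30°)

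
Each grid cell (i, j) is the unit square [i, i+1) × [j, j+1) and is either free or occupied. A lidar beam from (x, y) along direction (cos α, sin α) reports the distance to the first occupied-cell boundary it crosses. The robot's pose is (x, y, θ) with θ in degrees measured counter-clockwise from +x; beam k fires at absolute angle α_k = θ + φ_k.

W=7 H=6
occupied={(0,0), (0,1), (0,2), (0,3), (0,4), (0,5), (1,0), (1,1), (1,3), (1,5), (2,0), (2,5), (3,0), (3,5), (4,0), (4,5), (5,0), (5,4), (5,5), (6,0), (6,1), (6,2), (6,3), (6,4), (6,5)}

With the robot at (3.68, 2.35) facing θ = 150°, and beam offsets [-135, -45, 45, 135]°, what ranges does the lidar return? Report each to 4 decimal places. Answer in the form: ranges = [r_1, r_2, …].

ranges = [2.4018, 2.7435, 1.7393, 1.3976]

beam 1: φ=-135°, α=15°
  d=(0.9659,0.2588)  start (3,2)  tX=0.3313 tY=2.5114  stride 1/|dx|=1.0353 1/|dy|=3.8637
    cross x-line → (4,2), t=0.3313
    cross x-line → (5,2), t=1.3666
    cross x-line → (6,2), t=2.4018 (wall)
  → r_1 = 2.4018
beam 2: φ=-45°, α=105°
  d=(-0.2588,0.9659)  start (3,2)  tX=2.6273 tY=0.6729  stride 1/|dx|=3.8637 1/|dy|=1.0353
    cross y-line → (3,3), t=0.6729
    cross y-line → (3,4), t=1.7082
    cross x-line → (2,4), t=2.6273
    cross y-line → (2,5), t=2.7435 (wall)
  → r_2 = 2.7435
beam 3: φ=45°, α=195°
  d=(-0.9659,-0.2588)  start (3,2)  tX=0.7040 tY=1.3523  stride 1/|dx|=1.0353 1/|dy|=3.8637
    cross x-line → (2,2), t=0.7040
    cross y-line → (2,1), t=1.3523
    cross x-line → (1,1), t=1.7393 (wall)
  → r_3 = 1.7393
beam 4: φ=135°, α=285°
  d=(0.2588,-0.9659)  start (3,2)  tX=1.2364 tY=0.3623  stride 1/|dx|=3.8637 1/|dy|=1.0353
    cross y-line → (3,1), t=0.3623
    cross x-line → (4,1), t=1.2364
    cross y-line → (4,0), t=1.3976 (wall)
  → r_4 = 1.3976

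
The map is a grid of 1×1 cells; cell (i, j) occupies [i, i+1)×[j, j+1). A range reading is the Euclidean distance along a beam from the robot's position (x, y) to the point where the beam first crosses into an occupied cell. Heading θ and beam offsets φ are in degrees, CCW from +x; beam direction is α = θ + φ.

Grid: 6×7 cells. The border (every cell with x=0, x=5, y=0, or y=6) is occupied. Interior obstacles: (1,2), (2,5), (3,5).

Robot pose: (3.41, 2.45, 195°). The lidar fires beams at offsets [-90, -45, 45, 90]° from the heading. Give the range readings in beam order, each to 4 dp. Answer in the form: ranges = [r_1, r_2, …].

beam 1: φ=-90°, α=105°
  d=(-0.2588,0.9659)  start (3,2)  tX=1.5841 tY=0.5694  stride 1/|dx|=3.8637 1/|dy|=1.0353
    cross y-line → (3,3), t=0.5694
    cross x-line → (2,3), t=1.5841
    cross y-line → (2,4), t=1.6047
    cross y-line → (2,5), t=2.6400 (wall)
  → r_1 = 2.6400
beam 2: φ=-45°, α=150°
  d=(-0.8660,0.5000)  start (3,2)  tX=0.4734 tY=1.1000  stride 1/|dx|=1.1547 1/|dy|=2.0000
    cross x-line → (2,2), t=0.4734
    cross y-line → (2,3), t=1.1000
    cross x-line → (1,3), t=1.6281
    cross x-line → (0,3), t=2.7828 (wall)
  → r_2 = 2.7828
beam 3: φ=45°, α=240°
  d=(-0.5000,-0.8660)  start (3,2)  tX=0.8200 tY=0.5196  stride 1/|dx|=2.0000 1/|dy|=1.1547
    cross y-line → (3,1), t=0.5196
    cross x-line → (2,1), t=0.8200
    cross y-line → (2,0), t=1.6743 (wall)
  → r_3 = 1.6743
beam 4: φ=90°, α=285°
  d=(0.2588,-0.9659)  start (3,2)  tX=2.2796 tY=0.4659  stride 1/|dx|=3.8637 1/|dy|=1.0353
    cross y-line → (3,1), t=0.4659
    cross y-line → (3,0), t=1.5012 (wall)
  → r_4 = 1.5012

ranges = [2.6400, 2.7828, 1.6743, 1.5012]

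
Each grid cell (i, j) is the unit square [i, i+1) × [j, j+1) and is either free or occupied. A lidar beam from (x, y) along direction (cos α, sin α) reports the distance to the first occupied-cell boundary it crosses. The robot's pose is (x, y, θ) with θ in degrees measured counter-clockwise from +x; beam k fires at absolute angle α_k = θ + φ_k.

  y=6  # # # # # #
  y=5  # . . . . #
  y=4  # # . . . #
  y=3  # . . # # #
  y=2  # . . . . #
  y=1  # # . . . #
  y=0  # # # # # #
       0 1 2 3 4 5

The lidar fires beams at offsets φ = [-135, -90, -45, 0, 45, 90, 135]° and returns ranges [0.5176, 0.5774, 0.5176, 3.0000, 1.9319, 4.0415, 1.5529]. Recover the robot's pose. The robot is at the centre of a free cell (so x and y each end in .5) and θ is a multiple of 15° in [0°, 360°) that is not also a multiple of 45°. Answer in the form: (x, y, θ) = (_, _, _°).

(x, y, θ) = (1.5, 2.5, 330°)

The pose lattice has 16·16 = 256 candidates. Test each by forward raycasting.
  (2.5, 1.5, 120°): beam 1 = 1.9319 ≠ 0.5176 ✗
  (2.5, 4.5, 210°): beam 1 = 1.5529 ≠ 0.5176 ✗
  (2.5, 3.5, 60°): beam 1 = 2.5882 ≠ 0.5176 ✗
  …
  (1.5, 2.5, 330°): r_1=0.5176, r_2=0.5774, r_3=0.5176, r_4=3.0000, r_5=1.9319, r_6=4.0415, r_7=1.5529 — all match ✓
Only this pose fits every beam.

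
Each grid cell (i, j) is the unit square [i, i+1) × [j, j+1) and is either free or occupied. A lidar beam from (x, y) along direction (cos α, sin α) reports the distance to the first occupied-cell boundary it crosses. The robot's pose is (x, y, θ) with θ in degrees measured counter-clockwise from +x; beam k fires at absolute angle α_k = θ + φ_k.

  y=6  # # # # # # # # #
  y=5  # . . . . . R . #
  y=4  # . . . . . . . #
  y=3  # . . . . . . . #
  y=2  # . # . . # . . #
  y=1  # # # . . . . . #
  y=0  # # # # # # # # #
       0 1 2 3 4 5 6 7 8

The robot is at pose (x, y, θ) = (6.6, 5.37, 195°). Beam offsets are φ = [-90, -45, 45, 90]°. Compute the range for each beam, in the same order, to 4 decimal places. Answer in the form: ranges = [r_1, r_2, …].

ranges = [0.6522, 1.2600, 2.7366, 4.5242]

beam 1: φ=-90°, α=105°
  d=(-0.2588,0.9659)  start (6,5)  tX=2.3182 tY=0.6522  stride 1/|dx|=3.8637 1/|dy|=1.0353
    cross y-line → (6,6), t=0.6522 (wall)
  → r_1 = 0.6522
beam 2: φ=-45°, α=150°
  d=(-0.8660,0.5000)  start (6,5)  tX=0.6928 tY=1.2600  stride 1/|dx|=1.1547 1/|dy|=2.0000
    cross x-line → (5,5), t=0.6928
    cross y-line → (5,6), t=1.2600 (wall)
  → r_2 = 1.2600
beam 3: φ=45°, α=240°
  d=(-0.5000,-0.8660)  start (6,5)  tX=1.2000 tY=0.4272  stride 1/|dx|=2.0000 1/|dy|=1.1547
    cross y-line → (6,4), t=0.4272
    cross x-line → (5,4), t=1.2000
    cross y-line → (5,3), t=1.5819
    cross y-line → (5,2), t=2.7366 (wall)
  → r_3 = 2.7366
beam 4: φ=90°, α=285°
  d=(0.2588,-0.9659)  start (6,5)  tX=1.5455 tY=0.3831  stride 1/|dx|=3.8637 1/|dy|=1.0353
    cross y-line → (6,4), t=0.3831
    cross y-line → (6,3), t=1.4183
    cross x-line → (7,3), t=1.5455
    cross y-line → (7,2), t=2.4536
    cross y-line → (7,1), t=3.4889
    cross y-line → (7,0), t=4.5242 (wall)
  → r_4 = 4.5242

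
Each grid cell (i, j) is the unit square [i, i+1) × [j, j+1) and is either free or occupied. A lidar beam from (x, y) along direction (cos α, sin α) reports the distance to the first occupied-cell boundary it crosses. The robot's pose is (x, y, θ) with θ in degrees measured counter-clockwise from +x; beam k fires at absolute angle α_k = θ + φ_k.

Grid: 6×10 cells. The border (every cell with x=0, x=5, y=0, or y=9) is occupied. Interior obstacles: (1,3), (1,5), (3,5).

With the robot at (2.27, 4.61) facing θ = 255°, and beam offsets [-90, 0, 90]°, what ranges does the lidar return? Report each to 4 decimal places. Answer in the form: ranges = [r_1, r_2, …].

ranges = [1.3148, 1.0432, 2.8263]

beam 1: φ=-90°, α=165°
  d=(-0.9659,0.2588)  start (2,4)  tX=0.2795 tY=1.5068  stride 1/|dx|=1.0353 1/|dy|=3.8637
    cross x-line → (1,4), t=0.2795
    cross x-line → (0,4), t=1.3148 (wall)
  → r_1 = 1.3148
beam 2: φ=0°, α=255°
  d=(-0.2588,-0.9659)  start (2,4)  tX=1.0432 tY=0.6315  stride 1/|dx|=3.8637 1/|dy|=1.0353
    cross y-line → (2,3), t=0.6315
    cross x-line → (1,3), t=1.0432 (wall)
  → r_2 = 1.0432
beam 3: φ=90°, α=345°
  d=(0.9659,-0.2588)  start (2,4)  tX=0.7558 tY=2.3569  stride 1/|dx|=1.0353 1/|dy|=3.8637
    cross x-line → (3,4), t=0.7558
    cross x-line → (4,4), t=1.7910
    cross y-line → (4,3), t=2.3569
    cross x-line → (5,3), t=2.8263 (wall)
  → r_3 = 2.8263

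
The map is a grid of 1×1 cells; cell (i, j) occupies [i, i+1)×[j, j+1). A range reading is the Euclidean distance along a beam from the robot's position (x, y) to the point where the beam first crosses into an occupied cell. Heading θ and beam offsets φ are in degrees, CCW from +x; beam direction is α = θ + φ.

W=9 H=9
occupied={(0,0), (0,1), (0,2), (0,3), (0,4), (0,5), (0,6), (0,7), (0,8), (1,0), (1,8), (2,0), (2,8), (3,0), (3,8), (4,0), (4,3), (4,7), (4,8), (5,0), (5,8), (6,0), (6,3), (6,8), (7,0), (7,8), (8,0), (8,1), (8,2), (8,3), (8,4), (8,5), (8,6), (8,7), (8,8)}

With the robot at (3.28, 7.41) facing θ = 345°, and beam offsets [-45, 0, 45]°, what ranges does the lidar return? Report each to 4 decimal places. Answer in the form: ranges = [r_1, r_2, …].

beam 1: φ=-45°, α=300°
  d=(0.5000,-0.8660)  start (3,7)  tX=1.4400 tY=0.4734  stride 1/|dx|=2.0000 1/|dy|=1.1547
    cross y-line → (3,6), t=0.4734
    cross x-line → (4,6), t=1.4400
    cross y-line → (4,5), t=1.6281
    cross y-line → (4,4), t=2.7828
    cross x-line → (5,4), t=3.4400
    cross y-line → (5,3), t=3.9375
    cross y-line → (5,2), t=5.0922
    cross x-line → (6,2), t=5.4400
    cross y-line → (6,1), t=6.2469
    cross y-line → (6,0), t=7.4016 (wall)
  → r_1 = 7.4016
beam 2: φ=0°, α=345°
  d=(0.9659,-0.2588)  start (3,7)  tX=0.7454 tY=1.5841  stride 1/|dx|=1.0353 1/|dy|=3.8637
    cross x-line → (4,7), t=0.7454 (wall)
  → r_2 = 0.7454
beam 3: φ=45°, α=30°
  d=(0.8660,0.5000)  start (3,7)  tX=0.8314 tY=1.1800  stride 1/|dx|=1.1547 1/|dy|=2.0000
    cross x-line → (4,7), t=0.8314 (wall)
  → r_3 = 0.8314

ranges = [7.4016, 0.7454, 0.8314]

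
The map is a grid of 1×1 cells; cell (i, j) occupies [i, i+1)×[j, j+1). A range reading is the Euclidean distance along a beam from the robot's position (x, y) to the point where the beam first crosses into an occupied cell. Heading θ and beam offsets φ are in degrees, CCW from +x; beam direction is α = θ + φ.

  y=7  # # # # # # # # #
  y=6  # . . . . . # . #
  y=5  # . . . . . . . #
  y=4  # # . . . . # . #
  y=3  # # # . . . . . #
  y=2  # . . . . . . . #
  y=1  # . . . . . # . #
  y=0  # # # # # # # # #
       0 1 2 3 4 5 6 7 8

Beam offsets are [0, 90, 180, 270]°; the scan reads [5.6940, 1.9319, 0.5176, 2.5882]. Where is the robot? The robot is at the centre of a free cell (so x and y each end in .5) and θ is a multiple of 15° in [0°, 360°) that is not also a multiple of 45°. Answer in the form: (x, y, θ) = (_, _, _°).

(x, y, θ) = (3.5, 6.5, 285°)

Enumerate (i+0.5, j+0.5, θ) over the 36 free cells and 16 admissible headings. For each, cast all 4 beams and compare to the given ranges.
  (6.5, 3.5, 165°): beam 1 = 4.6587 ≠ 5.6940 ✗
  (5.5, 4.5, 210°): beam 1 = 2.8868 ≠ 5.6940 ✗
  (3.5, 2.5, 75°): beam 1 = 4.6587 ≠ 5.6940 ✗
  (2.5, 1.5, 300°): beam 1 = 0.5774 ≠ 5.6940 ✗
  …
  (3.5, 6.5, 285°): r_1=5.6940, r_2=1.9319, r_3=0.5176, r_4=2.5882 — all match ✓
Unique over the lattice → pose = (3.5, 6.5, 285°).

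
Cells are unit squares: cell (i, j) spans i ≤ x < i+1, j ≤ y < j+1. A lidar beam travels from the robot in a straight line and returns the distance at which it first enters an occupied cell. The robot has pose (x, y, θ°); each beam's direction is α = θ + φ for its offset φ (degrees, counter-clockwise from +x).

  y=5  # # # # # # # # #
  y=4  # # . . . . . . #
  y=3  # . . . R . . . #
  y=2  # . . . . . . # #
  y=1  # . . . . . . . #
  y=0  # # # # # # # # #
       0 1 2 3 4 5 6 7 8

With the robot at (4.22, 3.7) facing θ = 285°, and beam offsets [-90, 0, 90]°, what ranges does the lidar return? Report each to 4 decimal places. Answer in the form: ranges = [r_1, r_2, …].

ranges = [3.3336, 2.7952, 3.9133]

beam 1: φ=-90°, α=195°
  direction (-0.9659, -0.2588); cell (4,3); t to first gridline: x 0.2278, y 2.7046 (then +1.0353 / +3.8637)
    (3,3) via x @ 0.2278
    (2,3) via x @ 1.2630
    (1,3) via x @ 2.2983
    (1,2) via y @ 2.7046
    (0,2) via x @ 3.3336  # hit
  → r_1 = 3.3336
beam 2: φ=0°, α=285°
  direction (0.2588, -0.9659); cell (4,3); t to first gridline: x 3.0137, y 0.7247 (then +3.8637 / +1.0353)
    (4,2) via y @ 0.7247
    (4,1) via y @ 1.7600
    (4,0) via y @ 2.7952  # hit
  → r_2 = 2.7952
beam 3: φ=90°, α=15°
  direction (0.9659, 0.2588); cell (4,3); t to first gridline: x 0.8075, y 1.1591 (then +1.0353 / +3.8637)
    (5,3) via x @ 0.8075
    (5,4) via y @ 1.1591
    (6,4) via x @ 1.8428
    (7,4) via x @ 2.8781
    (8,4) via x @ 3.9133  # hit
  → r_3 = 3.9133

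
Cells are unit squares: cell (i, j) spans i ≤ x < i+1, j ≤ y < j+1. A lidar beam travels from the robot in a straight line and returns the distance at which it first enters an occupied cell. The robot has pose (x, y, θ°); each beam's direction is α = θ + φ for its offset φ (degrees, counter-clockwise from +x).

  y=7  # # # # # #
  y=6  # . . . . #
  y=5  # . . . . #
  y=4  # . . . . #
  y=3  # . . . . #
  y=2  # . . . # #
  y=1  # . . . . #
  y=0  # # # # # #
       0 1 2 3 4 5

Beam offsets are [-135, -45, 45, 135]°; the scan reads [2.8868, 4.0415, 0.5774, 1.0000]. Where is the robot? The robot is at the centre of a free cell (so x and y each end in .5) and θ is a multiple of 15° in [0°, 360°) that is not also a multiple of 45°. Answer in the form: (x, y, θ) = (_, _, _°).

Candidates: 23 free-cell centres × 16 headings = 368 poses. Raycast each; keep the one whose scan matches to 4 dp.
  (4.5, 3.5, 255°): beam 1 = 4.0415 ≠ 2.8868 ✗
  (2.5, 6.5, 330°): beam 1 = 1.5529 ≠ 2.8868 ✗
  (1.5, 1.5, 30°): beam 1 = 0.5176 ≠ 2.8868 ✗
  …
  (1.5, 3.5, 105°): r_1=2.8868, r_2=4.0415, r_3=0.5774, r_4=1.0000 — all match ✓
Unique over the lattice → pose = (1.5, 3.5, 105°).

(x, y, θ) = (1.5, 3.5, 105°)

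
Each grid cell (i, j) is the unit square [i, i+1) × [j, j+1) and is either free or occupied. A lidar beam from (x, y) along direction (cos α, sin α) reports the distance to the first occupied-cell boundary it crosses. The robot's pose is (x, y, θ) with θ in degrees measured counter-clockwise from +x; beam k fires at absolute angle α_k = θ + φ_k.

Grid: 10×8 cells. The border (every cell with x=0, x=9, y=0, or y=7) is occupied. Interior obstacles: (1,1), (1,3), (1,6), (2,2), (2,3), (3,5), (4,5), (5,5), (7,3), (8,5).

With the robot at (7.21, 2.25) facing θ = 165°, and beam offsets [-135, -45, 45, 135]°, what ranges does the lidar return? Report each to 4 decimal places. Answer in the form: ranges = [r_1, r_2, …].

ranges = [2.0669, 3.1754, 2.5000, 1.4434]

beam 1: φ=-135°, α=30°
  d=(0.8660,0.5000)  start (7,2)  tX=0.9122 tY=1.5000  stride 1/|dx|=1.1547 1/|dy|=2.0000
    cross x-line → (8,2), t=0.9122
    cross y-line → (8,3), t=1.5000
    cross x-line → (9,3), t=2.0669 (wall)
  → r_1 = 2.0669
beam 2: φ=-45°, α=120°
  d=(-0.5000,0.8660)  start (7,2)  tX=0.4200 tY=0.8660  stride 1/|dx|=2.0000 1/|dy|=1.1547
    cross x-line → (6,2), t=0.4200
    cross y-line → (6,3), t=0.8660
    cross y-line → (6,4), t=2.0207
    cross x-line → (5,4), t=2.4200
    cross y-line → (5,5), t=3.1754 (wall)
  → r_2 = 3.1754
beam 3: φ=45°, α=210°
  d=(-0.8660,-0.5000)  start (7,2)  tX=0.2425 tY=0.5000  stride 1/|dx|=1.1547 1/|dy|=2.0000
    cross x-line → (6,2), t=0.2425
    cross y-line → (6,1), t=0.5000
    cross x-line → (5,1), t=1.3972
    cross y-line → (5,0), t=2.5000 (wall)
  → r_3 = 2.5000
beam 4: φ=135°, α=300°
  d=(0.5000,-0.8660)  start (7,2)  tX=1.5800 tY=0.2887  stride 1/|dx|=2.0000 1/|dy|=1.1547
    cross y-line → (7,1), t=0.2887
    cross y-line → (7,0), t=1.4434 (wall)
  → r_4 = 1.4434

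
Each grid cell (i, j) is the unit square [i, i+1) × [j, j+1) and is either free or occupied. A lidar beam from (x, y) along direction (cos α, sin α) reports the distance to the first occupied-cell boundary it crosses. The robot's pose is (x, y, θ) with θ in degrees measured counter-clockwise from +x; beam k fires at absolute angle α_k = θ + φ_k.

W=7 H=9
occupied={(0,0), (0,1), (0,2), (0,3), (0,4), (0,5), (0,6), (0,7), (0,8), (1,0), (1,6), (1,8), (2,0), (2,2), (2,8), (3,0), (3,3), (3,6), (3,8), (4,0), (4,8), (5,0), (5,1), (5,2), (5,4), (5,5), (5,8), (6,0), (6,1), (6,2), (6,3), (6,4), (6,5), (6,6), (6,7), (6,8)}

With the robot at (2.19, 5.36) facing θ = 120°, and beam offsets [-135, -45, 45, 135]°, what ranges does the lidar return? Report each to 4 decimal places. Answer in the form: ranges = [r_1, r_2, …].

beam 1: φ=-135°, α=345°
  direction (0.9659, -0.2588); cell (2,5); t to first gridline: x 0.8386, y 1.3909 (then +1.0353 / +3.8637)
    (3,5) via x @ 0.8386
    (3,4) via y @ 1.3909
    (4,4) via x @ 1.8738
    (5,4) via x @ 2.9091  # hit
  → r_1 = 2.9091
beam 2: φ=-45°, α=75°
  direction (0.2588, 0.9659); cell (2,5); t to first gridline: x 3.1296, y 0.6626 (then +3.8637 / +1.0353)
    (2,6) via y @ 0.6626
    (2,7) via y @ 1.6979
    (2,8) via y @ 2.7331  # hit
  → r_2 = 2.7331
beam 3: φ=45°, α=165°
  direction (-0.9659, 0.2588); cell (2,5); t to first gridline: x 0.1967, y 2.4728 (then +1.0353 / +3.8637)
    (1,5) via x @ 0.1967
    (0,5) via x @ 1.2320  # hit
  → r_3 = 1.2320
beam 4: φ=135°, α=255°
  direction (-0.2588, -0.9659); cell (2,5); t to first gridline: x 0.7341, y 0.3727 (then +3.8637 / +1.0353)
    (2,4) via y @ 0.3727
    (1,4) via x @ 0.7341
    (1,3) via y @ 1.4080
    (1,2) via y @ 2.4433
    (1,1) via y @ 3.4785
    (1,0) via y @ 4.5138  # hit
  → r_4 = 4.5138

ranges = [2.9091, 2.7331, 1.2320, 4.5138]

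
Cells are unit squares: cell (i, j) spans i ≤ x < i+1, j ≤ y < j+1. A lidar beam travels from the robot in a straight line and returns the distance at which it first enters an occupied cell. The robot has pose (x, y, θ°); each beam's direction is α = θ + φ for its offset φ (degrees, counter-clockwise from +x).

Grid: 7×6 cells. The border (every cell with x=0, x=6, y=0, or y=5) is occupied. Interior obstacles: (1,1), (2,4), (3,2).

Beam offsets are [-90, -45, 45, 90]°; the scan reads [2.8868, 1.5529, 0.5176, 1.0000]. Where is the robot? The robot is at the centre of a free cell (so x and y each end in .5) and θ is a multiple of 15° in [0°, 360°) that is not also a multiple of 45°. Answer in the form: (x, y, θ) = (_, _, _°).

(x, y, θ) = (3.5, 1.5, 240°)

The pose lattice has 17·16 = 272 candidates. Test each by forward raycasting.
  (5.5, 1.5, 30°): beam 1 = 0.5774 ≠ 2.8868 ✗
  (2.5, 2.5, 330°): beam 1 = 1.0000 ≠ 2.8868 ✗
  (5.5, 4.5, 285°): beam 1 = 4.6587 ≠ 2.8868 ✗
  …
  (3.5, 1.5, 240°): r_1=2.8868, r_2=1.5529, r_3=0.5176, r_4=1.0000 — all match ✓
No second candidate reproduces the full scan.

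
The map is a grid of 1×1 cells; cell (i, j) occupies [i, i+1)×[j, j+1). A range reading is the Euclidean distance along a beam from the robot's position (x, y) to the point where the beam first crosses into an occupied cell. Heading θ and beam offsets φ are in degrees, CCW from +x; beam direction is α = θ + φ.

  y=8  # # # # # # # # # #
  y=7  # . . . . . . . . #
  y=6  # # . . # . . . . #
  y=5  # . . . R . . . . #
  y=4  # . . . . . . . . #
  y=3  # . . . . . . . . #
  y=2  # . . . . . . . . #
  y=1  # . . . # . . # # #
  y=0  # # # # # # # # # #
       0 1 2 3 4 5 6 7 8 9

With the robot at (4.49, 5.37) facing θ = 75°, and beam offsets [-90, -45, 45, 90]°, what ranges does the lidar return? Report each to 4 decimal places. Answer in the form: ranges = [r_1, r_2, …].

ranges = [4.6691, 5.2077, 0.7275, 2.5778]

beam 1: φ=-90°, α=345°
  dir = (cos 345°, sin 345°) = (0.9659, -0.2588); from cell (4,5)
  next x-line at t=0.5280, next y-line at t=1.4296; Δt_x=1.0353, Δt_y=3.8637
    x: enter (5,5) at t=0.5280
    y: enter (5,4) at t=1.4296
    x: enter (6,4) at t=1.5633
    x: enter (7,4) at t=2.5985
    x: enter (8,4) at t=3.6338
    x: enter (9,4) at t=4.6691 ← occupied
  → r_1 = 4.6691
beam 2: φ=-45°, α=30°
  dir = (cos 30°, sin 30°) = (0.8660, 0.5000); from cell (4,5)
  next x-line at t=0.5889, next y-line at t=1.2600; Δt_x=1.1547, Δt_y=2.0000
    x: enter (5,5) at t=0.5889
    y: enter (5,6) at t=1.2600
    x: enter (6,6) at t=1.7436
    x: enter (7,6) at t=2.8983
    y: enter (7,7) at t=3.2600
    x: enter (8,7) at t=4.0530
    x: enter (9,7) at t=5.2077 ← occupied
  → r_2 = 5.2077
beam 3: φ=45°, α=120°
  dir = (cos 120°, sin 120°) = (-0.5000, 0.8660); from cell (4,5)
  next x-line at t=0.9800, next y-line at t=0.7275; Δt_x=2.0000, Δt_y=1.1547
    y: enter (4,6) at t=0.7275 ← occupied
  → r_3 = 0.7275
beam 4: φ=90°, α=165°
  dir = (cos 165°, sin 165°) = (-0.9659, 0.2588); from cell (4,5)
  next x-line at t=0.5073, next y-line at t=2.4341; Δt_x=1.0353, Δt_y=3.8637
    x: enter (3,5) at t=0.5073
    x: enter (2,5) at t=1.5426
    y: enter (2,6) at t=2.4341
    x: enter (1,6) at t=2.5778 ← occupied
  → r_4 = 2.5778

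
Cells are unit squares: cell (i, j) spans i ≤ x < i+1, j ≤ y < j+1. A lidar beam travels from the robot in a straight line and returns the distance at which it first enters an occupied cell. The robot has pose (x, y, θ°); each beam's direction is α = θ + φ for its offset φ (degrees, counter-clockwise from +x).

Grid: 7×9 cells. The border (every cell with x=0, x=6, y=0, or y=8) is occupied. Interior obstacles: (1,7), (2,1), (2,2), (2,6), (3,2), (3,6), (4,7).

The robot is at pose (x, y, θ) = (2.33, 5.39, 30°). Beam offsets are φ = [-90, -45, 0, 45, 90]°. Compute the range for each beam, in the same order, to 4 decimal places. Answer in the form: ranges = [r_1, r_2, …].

ranges = [2.7597, 3.7995, 1.2200, 0.6315, 1.8591]

beam 1: φ=-90°, α=300°
  cosα=0.5000 sinα=-0.8660 | (2,5) | tMaxX 1.3400 tMaxY 0.4503 | tΔX 2.0000 tΔY 1.1547
    t=0.4503 [y] (2,4)
    t=1.3400 [x] (3,4)
    t=1.6050 [y] (3,3)
    t=2.7597 [y] (3,2) — stop
  → r_1 = 2.7597
beam 2: φ=-45°, α=345°
  cosα=0.9659 sinα=-0.2588 | (2,5) | tMaxX 0.6936 tMaxY 1.5068 | tΔX 1.0353 tΔY 3.8637
    t=0.6936 [x] (3,5)
    t=1.5068 [y] (3,4)
    t=1.7289 [x] (4,4)
    t=2.7642 [x] (5,4)
    t=3.7995 [x] (6,4) — stop
  → r_2 = 3.7995
beam 3: φ=0°, α=30°
  cosα=0.8660 sinα=0.5000 | (2,5) | tMaxX 0.7736 tMaxY 1.2200 | tΔX 1.1547 tΔY 2.0000
    t=0.7736 [x] (3,5)
    t=1.2200 [y] (3,6) — stop
  → r_3 = 1.2200
beam 4: φ=45°, α=75°
  cosα=0.2588 sinα=0.9659 | (2,5) | tMaxX 2.5887 tMaxY 0.6315 | tΔX 3.8637 tΔY 1.0353
    t=0.6315 [y] (2,6) — stop
  → r_4 = 0.6315
beam 5: φ=90°, α=120°
  cosα=-0.5000 sinα=0.8660 | (2,5) | tMaxX 0.6600 tMaxY 0.7044 | tΔX 2.0000 tΔY 1.1547
    t=0.6600 [x] (1,5)
    t=0.7044 [y] (1,6)
    t=1.8591 [y] (1,7) — stop
  → r_5 = 1.8591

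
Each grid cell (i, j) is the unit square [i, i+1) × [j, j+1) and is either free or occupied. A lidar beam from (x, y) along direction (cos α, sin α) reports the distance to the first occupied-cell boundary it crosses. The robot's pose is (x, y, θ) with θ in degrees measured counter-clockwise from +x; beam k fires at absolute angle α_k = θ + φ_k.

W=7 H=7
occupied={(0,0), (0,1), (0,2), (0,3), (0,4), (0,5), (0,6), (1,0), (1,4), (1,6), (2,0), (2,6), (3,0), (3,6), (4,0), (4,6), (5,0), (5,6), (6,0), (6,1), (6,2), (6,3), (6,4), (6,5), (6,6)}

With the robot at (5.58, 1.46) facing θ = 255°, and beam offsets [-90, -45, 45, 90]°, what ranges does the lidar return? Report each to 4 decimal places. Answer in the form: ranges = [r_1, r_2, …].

ranges = [4.7416, 0.9200, 0.5312, 0.4348]

beam 1: φ=-90°, α=165°
  d=(-0.9659,0.2588)  start (5,1)  tX=0.6005 tY=2.0864  stride 1/|dx|=1.0353 1/|dy|=3.8637
    cross x-line → (4,1), t=0.6005
    cross x-line → (3,1), t=1.6357
    cross y-line → (3,2), t=2.0864
    cross x-line → (2,2), t=2.6710
    cross x-line → (1,2), t=3.7063
    cross x-line → (0,2), t=4.7416 (wall)
  → r_1 = 4.7416
beam 2: φ=-45°, α=210°
  d=(-0.8660,-0.5000)  start (5,1)  tX=0.6697 tY=0.9200  stride 1/|dx|=1.1547 1/|dy|=2.0000
    cross x-line → (4,1), t=0.6697
    cross y-line → (4,0), t=0.9200 (wall)
  → r_2 = 0.9200
beam 3: φ=45°, α=300°
  d=(0.5000,-0.8660)  start (5,1)  tX=0.8400 tY=0.5312  stride 1/|dx|=2.0000 1/|dy|=1.1547
    cross y-line → (5,0), t=0.5312 (wall)
  → r_3 = 0.5312
beam 4: φ=90°, α=345°
  d=(0.9659,-0.2588)  start (5,1)  tX=0.4348 tY=1.7773  stride 1/|dx|=1.0353 1/|dy|=3.8637
    cross x-line → (6,1), t=0.4348 (wall)
  → r_4 = 0.4348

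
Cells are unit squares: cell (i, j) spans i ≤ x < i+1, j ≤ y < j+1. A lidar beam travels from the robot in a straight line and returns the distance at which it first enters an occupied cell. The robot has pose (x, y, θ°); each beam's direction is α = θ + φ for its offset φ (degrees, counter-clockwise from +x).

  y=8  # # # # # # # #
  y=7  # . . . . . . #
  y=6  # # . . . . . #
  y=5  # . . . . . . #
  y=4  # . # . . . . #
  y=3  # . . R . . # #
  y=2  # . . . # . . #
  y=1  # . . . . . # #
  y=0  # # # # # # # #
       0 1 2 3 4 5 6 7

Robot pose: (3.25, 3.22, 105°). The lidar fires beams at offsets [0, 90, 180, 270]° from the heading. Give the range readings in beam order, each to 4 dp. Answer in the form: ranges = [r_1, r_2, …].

beam 1: φ=0°, α=105°
  dir = (cos 105°, sin 105°) = (-0.2588, 0.9659); from cell (3,3)
  next x-line at t=0.9659, next y-line at t=0.8075; Δt_x=3.8637, Δt_y=1.0353
    y: enter (3,4) at t=0.8075
    x: enter (2,4) at t=0.9659 ← occupied
  → r_1 = 0.9659
beam 2: φ=90°, α=195°
  dir = (cos 195°, sin 195°) = (-0.9659, -0.2588); from cell (3,3)
  next x-line at t=0.2588, next y-line at t=0.8500; Δt_x=1.0353, Δt_y=3.8637
    x: enter (2,3) at t=0.2588
    y: enter (2,2) at t=0.8500
    x: enter (1,2) at t=1.2941
    x: enter (0,2) at t=2.3294 ← occupied
  → r_2 = 2.3294
beam 3: φ=180°, α=285°
  dir = (cos 285°, sin 285°) = (0.2588, -0.9659); from cell (3,3)
  next x-line at t=2.8978, next y-line at t=0.2278; Δt_x=3.8637, Δt_y=1.0353
    y: enter (3,2) at t=0.2278
    y: enter (3,1) at t=1.2630
    y: enter (3,0) at t=2.2983 ← occupied
  → r_3 = 2.2983
beam 4: φ=270°, α=15°
  dir = (cos 15°, sin 15°) = (0.9659, 0.2588); from cell (3,3)
  next x-line at t=0.7765, next y-line at t=3.0137; Δt_x=1.0353, Δt_y=3.8637
    x: enter (4,3) at t=0.7765
    x: enter (5,3) at t=1.8117
    x: enter (6,3) at t=2.8470 ← occupied
  → r_4 = 2.8470

ranges = [0.9659, 2.3294, 2.2983, 2.8470]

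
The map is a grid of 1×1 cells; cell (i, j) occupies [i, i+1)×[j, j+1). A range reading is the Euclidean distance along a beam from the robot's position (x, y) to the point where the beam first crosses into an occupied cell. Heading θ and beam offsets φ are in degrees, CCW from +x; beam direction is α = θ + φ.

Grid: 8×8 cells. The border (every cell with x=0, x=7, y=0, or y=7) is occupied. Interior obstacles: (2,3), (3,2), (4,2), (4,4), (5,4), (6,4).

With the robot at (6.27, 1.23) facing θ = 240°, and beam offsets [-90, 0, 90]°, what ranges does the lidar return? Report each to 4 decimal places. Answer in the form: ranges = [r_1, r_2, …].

ranges = [1.5400, 0.2656, 0.4600]

beam 1: φ=-90°, α=150°
  cosα=-0.8660 sinα=0.5000 | (6,1) | tMaxX 0.3118 tMaxY 1.5400 | tΔX 1.1547 tΔY 2.0000
    t=0.3118 [x] (5,1)
    t=1.4665 [x] (4,1)
    t=1.5400 [y] (4,2) — stop
  → r_1 = 1.5400
beam 2: φ=0°, α=240°
  cosα=-0.5000 sinα=-0.8660 | (6,1) | tMaxX 0.5400 tMaxY 0.2656 | tΔX 2.0000 tΔY 1.1547
    t=0.2656 [y] (6,0) — stop
  → r_2 = 0.2656
beam 3: φ=90°, α=330°
  cosα=0.8660 sinα=-0.5000 | (6,1) | tMaxX 0.8429 tMaxY 0.4600 | tΔX 1.1547 tΔY 2.0000
    t=0.4600 [y] (6,0) — stop
  → r_3 = 0.4600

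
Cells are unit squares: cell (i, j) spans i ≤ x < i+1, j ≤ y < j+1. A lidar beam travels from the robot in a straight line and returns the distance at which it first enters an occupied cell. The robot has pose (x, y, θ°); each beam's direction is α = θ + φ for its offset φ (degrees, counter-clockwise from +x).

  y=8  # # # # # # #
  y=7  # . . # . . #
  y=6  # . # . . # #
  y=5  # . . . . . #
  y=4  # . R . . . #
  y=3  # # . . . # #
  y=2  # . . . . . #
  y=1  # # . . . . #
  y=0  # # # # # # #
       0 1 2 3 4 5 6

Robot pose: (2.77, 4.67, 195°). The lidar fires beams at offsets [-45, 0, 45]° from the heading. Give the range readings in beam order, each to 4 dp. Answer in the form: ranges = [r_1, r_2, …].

ranges = [2.0438, 1.8324, 1.5400]

beam 1: φ=-45°, α=150°
  dir = (cos 150°, sin 150°) = (-0.8660, 0.5000); from cell (2,4)
  next x-line at t=0.8891, next y-line at t=0.6600; Δt_x=1.1547, Δt_y=2.0000
    y: enter (2,5) at t=0.6600
    x: enter (1,5) at t=0.8891
    x: enter (0,5) at t=2.0438 ← occupied
  → r_1 = 2.0438
beam 2: φ=0°, α=195°
  dir = (cos 195°, sin 195°) = (-0.9659, -0.2588); from cell (2,4)
  next x-line at t=0.7972, next y-line at t=2.5887; Δt_x=1.0353, Δt_y=3.8637
    x: enter (1,4) at t=0.7972
    x: enter (0,4) at t=1.8324 ← occupied
  → r_2 = 1.8324
beam 3: φ=45°, α=240°
  dir = (cos 240°, sin 240°) = (-0.5000, -0.8660); from cell (2,4)
  next x-line at t=1.5400, next y-line at t=0.7736; Δt_x=2.0000, Δt_y=1.1547
    y: enter (2,3) at t=0.7736
    x: enter (1,3) at t=1.5400 ← occupied
  → r_3 = 1.5400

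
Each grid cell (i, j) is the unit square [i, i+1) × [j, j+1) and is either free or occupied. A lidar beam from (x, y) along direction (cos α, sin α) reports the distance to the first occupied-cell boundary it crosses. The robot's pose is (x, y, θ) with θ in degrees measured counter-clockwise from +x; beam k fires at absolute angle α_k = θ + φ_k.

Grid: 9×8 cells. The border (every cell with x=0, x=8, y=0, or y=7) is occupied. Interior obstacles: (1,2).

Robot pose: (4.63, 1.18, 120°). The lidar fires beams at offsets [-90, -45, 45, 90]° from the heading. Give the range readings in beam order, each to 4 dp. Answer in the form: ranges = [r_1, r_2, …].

ranges = [3.8913, 6.0253, 3.1682, 0.3600]

beam 1: φ=-90°, α=30°
  direction (0.8660, 0.5000); cell (4,1); t to first gridline: x 0.4272, y 1.6400 (then +1.1547 / +2.0000)
    (5,1) via x @ 0.4272
    (6,1) via x @ 1.5819
    (6,2) via y @ 1.6400
    (7,2) via x @ 2.7366
    (7,3) via y @ 3.6400
    (8,3) via x @ 3.8913  # hit
  → r_1 = 3.8913
beam 2: φ=-45°, α=75°
  direction (0.2588, 0.9659); cell (4,1); t to first gridline: x 1.4296, y 0.8489 (then +3.8637 / +1.0353)
    (4,2) via y @ 0.8489
    (5,2) via x @ 1.4296
    (5,3) via y @ 1.8842
    (5,4) via y @ 2.9195
    (5,5) via y @ 3.9548
    (5,6) via y @ 4.9900
    (6,6) via x @ 5.2933
    (6,7) via y @ 6.0253  # hit
  → r_2 = 6.0253
beam 3: φ=45°, α=165°
  direction (-0.9659, 0.2588); cell (4,1); t to first gridline: x 0.6522, y 3.1682 (then +1.0353 / +3.8637)
    (3,1) via x @ 0.6522
    (2,1) via x @ 1.6875
    (1,1) via x @ 2.7228
    (1,2) via y @ 3.1682  # hit
  → r_3 = 3.1682
beam 4: φ=90°, α=210°
  direction (-0.8660, -0.5000); cell (4,1); t to first gridline: x 0.7275, y 0.3600 (then +1.1547 / +2.0000)
    (4,0) via y @ 0.3600  # hit
  → r_4 = 0.3600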